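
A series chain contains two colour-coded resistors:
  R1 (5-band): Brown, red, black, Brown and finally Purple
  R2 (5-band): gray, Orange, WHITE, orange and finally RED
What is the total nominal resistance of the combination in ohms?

840200 Ω

R1: brown, red, black → 120; brown ×10 → 1200 Ω.
R2: grey, orange, white → 839; orange ×10^3 → 839000 Ω.
Series: 1200 + 839000 = 840200 Ω.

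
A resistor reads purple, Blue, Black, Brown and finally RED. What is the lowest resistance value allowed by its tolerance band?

Violet → 7 (first significant figure)
Blue → 6 (second significant figure)
Black → 0 (third significant figure)
Brown → ×10 multiplier
Red → ±2% tolerance
760 × 10 = 7600 Ω
Lowest = 7600 × (1 − 2/100) = 7448 Ω.

7448 Ω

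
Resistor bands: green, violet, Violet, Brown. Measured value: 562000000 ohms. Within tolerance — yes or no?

Green → 5 (first significant figure)
Violet → 7 (second significant figure)
Violet → ×10^7 multiplier
Brown → ±1% tolerance
57 × 10000000 = 570000000 Ω
Allowed range: 564300000 Ω to 575700000 Ω.
562000000 ohms lies outside that range.

no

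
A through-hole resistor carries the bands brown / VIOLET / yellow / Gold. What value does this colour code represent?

170000 Ω

Brown → 1 (first significant figure)
Violet → 7 (second significant figure)
Yellow → ×10^4 multiplier
17 × 10000 = 170000 Ω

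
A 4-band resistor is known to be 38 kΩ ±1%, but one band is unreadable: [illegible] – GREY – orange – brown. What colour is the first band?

38000 Ω = 38 × 10^3.
The first band gives digit 3 of the significand, and 3 is orange.

orange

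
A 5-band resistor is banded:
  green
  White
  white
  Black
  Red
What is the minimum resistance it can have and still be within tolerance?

Green → 5 (first significant figure)
White → 9 (second significant figure)
White → 9 (third significant figure)
Black → ×1 multiplier
Red → ±2% tolerance
599 × 1 = 599 Ω
Minimum = 599 × (1 − 2/100) = 587.02 Ω.

587.02 Ω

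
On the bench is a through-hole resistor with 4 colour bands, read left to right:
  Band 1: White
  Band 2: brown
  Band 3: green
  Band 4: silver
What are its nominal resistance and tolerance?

White → 9 (first significant figure)
Brown → 1 (second significant figure)
Green → ×10^5 multiplier
Silver → ±10% tolerance
91 × 100000 = 9100000 Ω

9100000 Ω ±10%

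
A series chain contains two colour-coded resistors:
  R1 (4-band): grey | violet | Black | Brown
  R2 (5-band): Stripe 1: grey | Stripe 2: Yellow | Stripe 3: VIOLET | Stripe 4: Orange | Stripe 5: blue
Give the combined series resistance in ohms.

R1: grey, violet → 87; black ×1 → 87 Ω.
R2: grey, yellow, violet → 847; orange ×10^3 → 847000 Ω.
Series: 87 + 847000 = 847087 Ω.

847087 Ω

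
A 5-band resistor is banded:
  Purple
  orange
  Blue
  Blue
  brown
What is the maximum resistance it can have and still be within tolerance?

Violet → 7 (first significant figure)
Orange → 3 (second significant figure)
Blue → 6 (third significant figure)
Blue → ×10^6 multiplier
Brown → ±1% tolerance
736 × 1000000 = 736000000 Ω
Maximum = 736000000 × (1 + 1/100) = 743360000 Ω.

743360000 Ω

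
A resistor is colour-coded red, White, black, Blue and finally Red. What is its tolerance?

±2%

The last band, red, is the tolerance band.
Red corresponds to ±2%.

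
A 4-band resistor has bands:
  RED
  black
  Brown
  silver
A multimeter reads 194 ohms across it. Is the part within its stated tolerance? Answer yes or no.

yes

Red → 2 (first significant figure)
Black → 0 (second significant figure)
Brown → ×10 multiplier
Silver → ±10% tolerance
20 × 10 = 200 Ω
Allowed range: 180 Ω to 220 Ω.
194 ohms lies inside that range.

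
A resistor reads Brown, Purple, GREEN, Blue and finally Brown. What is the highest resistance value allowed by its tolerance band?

176750000 Ω

Brown → 1 (first significant figure)
Violet → 7 (second significant figure)
Green → 5 (third significant figure)
Blue → ×10^6 multiplier
Brown → ±1% tolerance
175 × 1000000 = 175000000 Ω
Highest = 175000000 × (1 + 1/100) = 176750000 Ω.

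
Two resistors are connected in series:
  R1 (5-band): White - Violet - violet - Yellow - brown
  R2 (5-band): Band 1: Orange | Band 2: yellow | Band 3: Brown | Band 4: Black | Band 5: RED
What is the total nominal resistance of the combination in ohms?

R1: white, violet, violet → 977; yellow ×10^4 → 9770000 Ω.
R2: orange, yellow, brown → 341; black ×1 → 341 Ω.
Series: 9770000 + 341 = 9770341 Ω.

9770341 Ω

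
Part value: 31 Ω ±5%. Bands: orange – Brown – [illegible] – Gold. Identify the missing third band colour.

black

31 Ω = 31 × 10^0.
The third band is the multiplier, 10^0, which is black.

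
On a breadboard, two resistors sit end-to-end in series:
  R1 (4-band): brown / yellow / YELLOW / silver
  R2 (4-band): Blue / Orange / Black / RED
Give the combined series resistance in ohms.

R1: brown, yellow → 14; yellow ×10^4 → 140000 Ω.
R2: blue, orange → 63; black ×1 → 63 Ω.
Series: 140000 + 63 = 140063 Ω.

140063 Ω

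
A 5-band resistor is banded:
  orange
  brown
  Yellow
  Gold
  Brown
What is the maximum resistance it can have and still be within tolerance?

Orange → 3 (first significant figure)
Brown → 1 (second significant figure)
Yellow → 4 (third significant figure)
Gold → ×0.1 multiplier
Brown → ±1% tolerance
314 × 0.1 = 31.4 Ω
Maximum = 31.4 × (1 + 1/100) = 31.714 Ω.

31.714 Ω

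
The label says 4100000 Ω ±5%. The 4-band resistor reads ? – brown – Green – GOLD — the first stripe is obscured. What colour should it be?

yellow

4100000 Ω = 41 × 10^5.
The first band gives digit 4 of the significand, and 4 is yellow.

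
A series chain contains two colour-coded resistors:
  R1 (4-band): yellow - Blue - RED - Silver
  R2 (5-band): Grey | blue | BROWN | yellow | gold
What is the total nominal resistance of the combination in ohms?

R1: yellow, blue → 46; red ×10^2 → 4600 Ω.
R2: grey, blue, brown → 861; yellow ×10^4 → 8610000 Ω.
Series: 4600 + 8610000 = 8614600 Ω.

8614600 Ω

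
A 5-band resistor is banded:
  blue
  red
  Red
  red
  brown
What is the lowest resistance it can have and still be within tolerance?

61578 Ω

Blue → 6 (first significant figure)
Red → 2 (second significant figure)
Red → 2 (third significant figure)
Red → ×10^2 multiplier
Brown → ±1% tolerance
622 × 100 = 62200 Ω
Lowest = 62200 × (1 − 1/100) = 61578 Ω.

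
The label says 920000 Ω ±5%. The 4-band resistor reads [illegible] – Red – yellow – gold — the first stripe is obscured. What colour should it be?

white

920000 Ω = 92 × 10^4.
The first band gives digit 9 of the significand, and 9 is white.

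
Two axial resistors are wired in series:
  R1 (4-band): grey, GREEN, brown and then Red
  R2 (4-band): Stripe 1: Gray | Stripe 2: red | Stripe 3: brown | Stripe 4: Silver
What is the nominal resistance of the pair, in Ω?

1670 Ω

R1: grey, green → 85; brown ×10 → 850 Ω.
R2: grey, red → 82; brown ×10 → 820 Ω.
Series: 850 + 820 = 1670 Ω.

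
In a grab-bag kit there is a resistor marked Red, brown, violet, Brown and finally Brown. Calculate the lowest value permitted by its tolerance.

Red → 2 (first significant figure)
Brown → 1 (second significant figure)
Violet → 7 (third significant figure)
Brown → ×10 multiplier
Brown → ±1% tolerance
217 × 10 = 2170 Ω
Lowest = 2170 × (1 − 1/100) = 2148.3 Ω.

2148.3 Ω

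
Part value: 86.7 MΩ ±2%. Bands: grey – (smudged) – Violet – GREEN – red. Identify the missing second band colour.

blue

86700000 Ω = 867 × 10^5.
The second band gives digit 6 of the significand, and 6 is blue.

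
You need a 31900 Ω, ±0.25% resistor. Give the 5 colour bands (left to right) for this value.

orange, brown, white, red, blue

31900 Ω = 319 × 10^2.
3 → orange
1 → brown
9 → white
Multiplier 10^2 → red.
±0.25% tolerance → blue.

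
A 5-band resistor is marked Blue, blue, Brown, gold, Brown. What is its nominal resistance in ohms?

66.1 Ω

Blue → 6 (first significant figure)
Blue → 6 (second significant figure)
Brown → 1 (third significant figure)
Gold → ×0.1 multiplier
661 × 0.1 = 66.1 Ω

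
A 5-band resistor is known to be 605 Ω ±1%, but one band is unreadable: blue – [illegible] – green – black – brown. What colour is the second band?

black

605 Ω = 605 × 10^0.
The second band gives digit 0 of the significand, and 0 is black.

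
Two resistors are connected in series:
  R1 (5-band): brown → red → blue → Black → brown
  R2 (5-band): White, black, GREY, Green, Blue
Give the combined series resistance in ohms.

90800126 Ω

R1: brown, red, blue → 126; black ×1 → 126 Ω.
R2: white, black, grey → 908; green ×10^5 → 90800000 Ω.
Series: 126 + 90800000 = 90800126 Ω.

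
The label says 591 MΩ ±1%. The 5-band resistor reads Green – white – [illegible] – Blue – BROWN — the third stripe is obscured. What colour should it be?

591000000 Ω = 591 × 10^6.
The third band gives digit 1 of the significand, and 1 is brown.

brown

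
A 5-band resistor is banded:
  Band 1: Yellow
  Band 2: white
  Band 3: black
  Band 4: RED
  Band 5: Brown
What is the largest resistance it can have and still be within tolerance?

Yellow → 4 (first significant figure)
White → 9 (second significant figure)
Black → 0 (third significant figure)
Red → ×10^2 multiplier
Brown → ±1% tolerance
490 × 100 = 49000 Ω
Largest = 49000 × (1 + 1/100) = 49490 Ω.

49490 Ω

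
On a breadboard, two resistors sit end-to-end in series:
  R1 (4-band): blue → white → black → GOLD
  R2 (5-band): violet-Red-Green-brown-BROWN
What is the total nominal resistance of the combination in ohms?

7319 Ω

R1: blue, white → 69; black ×1 → 69 Ω.
R2: violet, red, green → 725; brown ×10 → 7250 Ω.
Series: 69 + 7250 = 7319 Ω.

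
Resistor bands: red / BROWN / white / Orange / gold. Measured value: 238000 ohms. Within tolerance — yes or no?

no

Red → 2 (first significant figure)
Brown → 1 (second significant figure)
White → 9 (third significant figure)
Orange → ×10^3 multiplier
Gold → ±5% tolerance
219 × 1000 = 219000 Ω
Allowed range: 208050 Ω to 229950 Ω.
238000 ohms lies outside that range.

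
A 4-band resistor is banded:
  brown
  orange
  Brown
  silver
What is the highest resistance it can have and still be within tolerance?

143 Ω

Brown → 1 (first significant figure)
Orange → 3 (second significant figure)
Brown → ×10 multiplier
Silver → ±10% tolerance
13 × 10 = 130 Ω
Highest = 130 × (1 + 10/100) = 143 Ω.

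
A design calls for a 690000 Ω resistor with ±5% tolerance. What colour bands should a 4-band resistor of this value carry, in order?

690000 Ω = 69 × 10^4.
6 → blue
9 → white
Multiplier 10^4 → yellow.
±5% tolerance → gold.

blue, white, yellow, gold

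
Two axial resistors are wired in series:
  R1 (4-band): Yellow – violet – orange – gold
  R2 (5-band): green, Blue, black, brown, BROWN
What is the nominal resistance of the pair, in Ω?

R1: yellow, violet → 47; orange ×10^3 → 47000 Ω.
R2: green, blue, black → 560; brown ×10 → 5600 Ω.
Series: 47000 + 5600 = 52600 Ω.

52600 Ω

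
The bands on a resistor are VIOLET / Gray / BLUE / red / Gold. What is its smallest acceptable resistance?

Violet → 7 (first significant figure)
Grey → 8 (second significant figure)
Blue → 6 (third significant figure)
Red → ×10^2 multiplier
Gold → ±5% tolerance
786 × 100 = 78600 Ω
Smallest = 78600 × (1 − 5/100) = 74670 Ω.

74670 Ω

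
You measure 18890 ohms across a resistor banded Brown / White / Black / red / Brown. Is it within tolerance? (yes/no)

yes

Brown → 1 (first significant figure)
White → 9 (second significant figure)
Black → 0 (third significant figure)
Red → ×10^2 multiplier
Brown → ±1% tolerance
190 × 100 = 19000 Ω
Allowed range: 18810 Ω to 19190 Ω.
18890 ohms lies inside that range.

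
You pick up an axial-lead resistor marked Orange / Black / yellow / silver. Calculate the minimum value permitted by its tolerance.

Orange → 3 (first significant figure)
Black → 0 (second significant figure)
Yellow → ×10^4 multiplier
Silver → ±10% tolerance
30 × 10000 = 300000 Ω
Minimum = 300000 × (1 − 10/100) = 270000 Ω.

270000 Ω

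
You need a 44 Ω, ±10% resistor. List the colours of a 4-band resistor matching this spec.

44 Ω = 44 × 10^0.
4 → yellow
4 → yellow
Multiplier 10^0 → black.
±10% tolerance → silver.

yellow, yellow, black, silver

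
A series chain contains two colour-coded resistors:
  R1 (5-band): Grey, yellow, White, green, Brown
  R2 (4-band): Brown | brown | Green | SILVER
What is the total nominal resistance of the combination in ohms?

86000000 Ω

R1: grey, yellow, white → 849; green ×10^5 → 84900000 Ω.
R2: brown, brown → 11; green ×10^5 → 1100000 Ω.
Series: 84900000 + 1100000 = 86000000 Ω.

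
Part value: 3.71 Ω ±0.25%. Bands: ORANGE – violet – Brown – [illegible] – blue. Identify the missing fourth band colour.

3.71 Ω = 371 × 10^-2.
The fourth band is the multiplier, 10^-2, which is silver.

silver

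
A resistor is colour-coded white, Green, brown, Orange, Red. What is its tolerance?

±2%

The last band, red, is the tolerance band.
Red corresponds to ±2%.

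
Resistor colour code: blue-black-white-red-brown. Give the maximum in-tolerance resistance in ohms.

61509 Ω

Blue → 6 (first significant figure)
Black → 0 (second significant figure)
White → 9 (third significant figure)
Red → ×10^2 multiplier
Brown → ±1% tolerance
609 × 100 = 60900 Ω
Maximum = 60900 × (1 + 1/100) = 61509 Ω.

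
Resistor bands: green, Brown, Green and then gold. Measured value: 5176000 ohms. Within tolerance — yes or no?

Green → 5 (first significant figure)
Brown → 1 (second significant figure)
Green → ×10^5 multiplier
Gold → ±5% tolerance
51 × 100000 = 5100000 Ω
Allowed range: 4845000 Ω to 5355000 Ω.
5176000 ohms lies inside that range.

yes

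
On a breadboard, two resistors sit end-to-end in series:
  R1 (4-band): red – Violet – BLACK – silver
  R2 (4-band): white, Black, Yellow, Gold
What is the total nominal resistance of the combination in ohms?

R1: red, violet → 27; black ×1 → 27 Ω.
R2: white, black → 90; yellow ×10^4 → 900000 Ω.
Series: 27 + 900000 = 900027 Ω.

900027 Ω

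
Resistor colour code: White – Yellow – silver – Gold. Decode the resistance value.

0.94 Ω

White → 9 (first significant figure)
Yellow → 4 (second significant figure)
Silver → ×0.01 multiplier
94 × 0.01 = 0.94 Ω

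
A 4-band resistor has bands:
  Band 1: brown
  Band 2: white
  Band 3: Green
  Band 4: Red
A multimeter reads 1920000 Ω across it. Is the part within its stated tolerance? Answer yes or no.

Brown → 1 (first significant figure)
White → 9 (second significant figure)
Green → ×10^5 multiplier
Red → ±2% tolerance
19 × 100000 = 1900000 Ω
Allowed range: 1862000 Ω to 1938000 Ω.
1920000 Ω lies inside that range.

yes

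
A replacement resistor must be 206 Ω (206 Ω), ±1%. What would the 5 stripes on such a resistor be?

red, black, blue, black, brown

206 Ω = 206 × 10^0.
2 → red
0 → black
6 → blue
Multiplier 10^0 → black.
±1% tolerance → brown.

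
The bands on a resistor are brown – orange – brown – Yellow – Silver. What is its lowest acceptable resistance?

Brown → 1 (first significant figure)
Orange → 3 (second significant figure)
Brown → 1 (third significant figure)
Yellow → ×10^4 multiplier
Silver → ±10% tolerance
131 × 10000 = 1310000 Ω
Lowest = 1310000 × (1 − 10/100) = 1179000 Ω.

1179000 Ω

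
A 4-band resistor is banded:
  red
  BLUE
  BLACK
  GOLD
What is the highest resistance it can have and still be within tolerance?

27.3 Ω

Red → 2 (first significant figure)
Blue → 6 (second significant figure)
Black → ×1 multiplier
Gold → ±5% tolerance
26 × 1 = 26 Ω
Highest = 26 × (1 + 5/100) = 27.3 Ω.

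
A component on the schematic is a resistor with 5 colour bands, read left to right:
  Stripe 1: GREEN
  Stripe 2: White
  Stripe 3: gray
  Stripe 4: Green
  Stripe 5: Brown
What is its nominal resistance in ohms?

59800000 Ω

Green → 5 (first significant figure)
White → 9 (second significant figure)
Grey → 8 (third significant figure)
Green → ×10^5 multiplier
598 × 100000 = 59800000 Ω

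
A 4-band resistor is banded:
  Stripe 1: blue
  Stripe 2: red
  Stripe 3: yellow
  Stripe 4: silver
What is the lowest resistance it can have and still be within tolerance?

558000 Ω

Blue → 6 (first significant figure)
Red → 2 (second significant figure)
Yellow → ×10^4 multiplier
Silver → ±10% tolerance
62 × 10000 = 620000 Ω
Lowest = 620000 × (1 − 10/100) = 558000 Ω.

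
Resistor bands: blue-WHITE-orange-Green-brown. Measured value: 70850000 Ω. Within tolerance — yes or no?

no

Blue → 6 (first significant figure)
White → 9 (second significant figure)
Orange → 3 (third significant figure)
Green → ×10^5 multiplier
Brown → ±1% tolerance
693 × 100000 = 69300000 Ω
Allowed range: 68607000 Ω to 69993000 Ω.
70850000 Ω lies outside that range.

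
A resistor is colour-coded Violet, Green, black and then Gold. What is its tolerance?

±5%

The last band, gold, is the tolerance band.
Gold corresponds to ±5%.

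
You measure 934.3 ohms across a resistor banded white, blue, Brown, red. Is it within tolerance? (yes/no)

no

White → 9 (first significant figure)
Blue → 6 (second significant figure)
Brown → ×10 multiplier
Red → ±2% tolerance
96 × 10 = 960 Ω
Allowed range: 940.8 Ω to 979.2 Ω.
934.3 ohms lies outside that range.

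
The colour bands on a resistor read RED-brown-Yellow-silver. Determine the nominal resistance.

210000 Ω

Red → 2 (first significant figure)
Brown → 1 (second significant figure)
Yellow → ×10^4 multiplier
21 × 10000 = 210000 Ω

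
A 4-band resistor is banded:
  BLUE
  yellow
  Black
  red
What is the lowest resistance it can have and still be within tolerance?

62.72 Ω

Blue → 6 (first significant figure)
Yellow → 4 (second significant figure)
Black → ×1 multiplier
Red → ±2% tolerance
64 × 1 = 64 Ω
Lowest = 64 × (1 − 2/100) = 62.72 Ω.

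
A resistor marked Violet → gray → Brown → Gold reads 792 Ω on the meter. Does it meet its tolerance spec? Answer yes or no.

Violet → 7 (first significant figure)
Grey → 8 (second significant figure)
Brown → ×10 multiplier
Gold → ±5% tolerance
78 × 10 = 780 Ω
Allowed range: 741 Ω to 819 Ω.
792 Ω lies inside that range.

yes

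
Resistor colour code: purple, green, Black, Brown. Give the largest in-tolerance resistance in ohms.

75.75 Ω

Violet → 7 (first significant figure)
Green → 5 (second significant figure)
Black → ×1 multiplier
Brown → ±1% tolerance
75 × 1 = 75 Ω
Largest = 75 × (1 + 1/100) = 75.75 Ω.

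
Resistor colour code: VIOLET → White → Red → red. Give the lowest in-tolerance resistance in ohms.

Violet → 7 (first significant figure)
White → 9 (second significant figure)
Red → ×10^2 multiplier
Red → ±2% tolerance
79 × 100 = 7900 Ω
Lowest = 7900 × (1 − 2/100) = 7742 Ω.

7742 Ω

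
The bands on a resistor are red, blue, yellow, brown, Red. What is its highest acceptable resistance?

Red → 2 (first significant figure)
Blue → 6 (second significant figure)
Yellow → 4 (third significant figure)
Brown → ×10 multiplier
Red → ±2% tolerance
264 × 10 = 2640 Ω
Highest = 2640 × (1 + 2/100) = 2692.8 Ω.

2692.8 Ω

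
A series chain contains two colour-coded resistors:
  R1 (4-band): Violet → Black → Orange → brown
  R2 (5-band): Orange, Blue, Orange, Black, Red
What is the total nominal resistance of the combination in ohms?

R1: violet, black → 70; orange ×10^3 → 70000 Ω.
R2: orange, blue, orange → 363; black ×1 → 363 Ω.
Series: 70000 + 363 = 70363 Ω.

70363 Ω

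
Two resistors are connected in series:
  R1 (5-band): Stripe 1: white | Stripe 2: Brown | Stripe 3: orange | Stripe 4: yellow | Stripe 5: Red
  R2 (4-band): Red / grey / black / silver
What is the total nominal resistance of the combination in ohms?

9130028 Ω

R1: white, brown, orange → 913; yellow ×10^4 → 9130000 Ω.
R2: red, grey → 28; black ×1 → 28 Ω.
Series: 9130000 + 28 = 9130028 Ω.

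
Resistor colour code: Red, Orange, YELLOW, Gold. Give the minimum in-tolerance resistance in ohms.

Red → 2 (first significant figure)
Orange → 3 (second significant figure)
Yellow → ×10^4 multiplier
Gold → ±5% tolerance
23 × 10000 = 230000 Ω
Minimum = 230000 × (1 − 5/100) = 218500 Ω.

218500 Ω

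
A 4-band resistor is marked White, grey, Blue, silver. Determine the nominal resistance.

White → 9 (first significant figure)
Grey → 8 (second significant figure)
Blue → ×10^6 multiplier
98 × 1000000 = 98000000 Ω

98000000 Ω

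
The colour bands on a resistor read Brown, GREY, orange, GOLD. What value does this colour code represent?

18000 Ω

Brown → 1 (first significant figure)
Grey → 8 (second significant figure)
Orange → ×10^3 multiplier
18 × 1000 = 18000 Ω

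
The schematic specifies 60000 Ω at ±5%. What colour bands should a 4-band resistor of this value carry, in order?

blue, black, orange, gold

60000 Ω = 60 × 10^3.
6 → blue
0 → black
Multiplier 10^3 → orange.
±5% tolerance → gold.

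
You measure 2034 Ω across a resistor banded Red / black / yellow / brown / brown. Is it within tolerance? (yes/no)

yes

Red → 2 (first significant figure)
Black → 0 (second significant figure)
Yellow → 4 (third significant figure)
Brown → ×10 multiplier
Brown → ±1% tolerance
204 × 10 = 2040 Ω
Allowed range: 2019.6 Ω to 2060.4 Ω.
2034 Ω lies inside that range.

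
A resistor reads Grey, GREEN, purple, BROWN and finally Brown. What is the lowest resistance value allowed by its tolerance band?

Grey → 8 (first significant figure)
Green → 5 (second significant figure)
Violet → 7 (third significant figure)
Brown → ×10 multiplier
Brown → ±1% tolerance
857 × 10 = 8570 Ω
Lowest = 8570 × (1 − 1/100) = 8484.3 Ω.

8484.3 Ω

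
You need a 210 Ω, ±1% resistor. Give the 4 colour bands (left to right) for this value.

210 Ω = 21 × 10^1.
2 → red
1 → brown
Multiplier 10^1 → brown.
±1% tolerance → brown.

red, brown, brown, brown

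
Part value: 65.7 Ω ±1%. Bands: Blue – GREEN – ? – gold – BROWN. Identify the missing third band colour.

65.7 Ω = 657 × 10^-1.
The third band gives digit 7 of the significand, and 7 is violet.

violet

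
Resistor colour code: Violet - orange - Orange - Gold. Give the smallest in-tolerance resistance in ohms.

69350 Ω

Violet → 7 (first significant figure)
Orange → 3 (second significant figure)
Orange → ×10^3 multiplier
Gold → ±5% tolerance
73 × 1000 = 73000 Ω
Smallest = 73000 × (1 − 5/100) = 69350 Ω.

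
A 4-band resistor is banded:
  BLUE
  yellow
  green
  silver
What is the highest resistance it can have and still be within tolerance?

7040000 Ω

Blue → 6 (first significant figure)
Yellow → 4 (second significant figure)
Green → ×10^5 multiplier
Silver → ±10% tolerance
64 × 100000 = 6400000 Ω
Highest = 6400000 × (1 + 10/100) = 7040000 Ω.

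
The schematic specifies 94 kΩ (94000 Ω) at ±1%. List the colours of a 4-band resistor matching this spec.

94000 Ω = 94 × 10^3.
9 → white
4 → yellow
Multiplier 10^3 → orange.
±1% tolerance → brown.

white, yellow, orange, brown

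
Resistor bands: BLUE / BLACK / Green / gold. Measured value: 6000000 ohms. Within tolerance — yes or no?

Blue → 6 (first significant figure)
Black → 0 (second significant figure)
Green → ×10^5 multiplier
Gold → ±5% tolerance
60 × 100000 = 6000000 Ω
Allowed range: 5700000 Ω to 6300000 Ω.
6000000 ohms lies inside that range.

yes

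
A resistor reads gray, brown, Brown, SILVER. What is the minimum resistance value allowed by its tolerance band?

Grey → 8 (first significant figure)
Brown → 1 (second significant figure)
Brown → ×10 multiplier
Silver → ±10% tolerance
81 × 10 = 810 Ω
Minimum = 810 × (1 − 10/100) = 729 Ω.

729 Ω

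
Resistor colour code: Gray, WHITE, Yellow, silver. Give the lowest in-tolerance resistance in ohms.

Grey → 8 (first significant figure)
White → 9 (second significant figure)
Yellow → ×10^4 multiplier
Silver → ±10% tolerance
89 × 10000 = 890000 Ω
Lowest = 890000 × (1 − 10/100) = 801000 Ω.

801000 Ω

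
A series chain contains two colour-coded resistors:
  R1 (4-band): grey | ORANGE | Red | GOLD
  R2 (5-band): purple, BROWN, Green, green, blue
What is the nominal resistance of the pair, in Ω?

71508300 Ω

R1: grey, orange → 83; red ×10^2 → 8300 Ω.
R2: violet, brown, green → 715; green ×10^5 → 71500000 Ω.
Series: 8300 + 71500000 = 71508300 Ω.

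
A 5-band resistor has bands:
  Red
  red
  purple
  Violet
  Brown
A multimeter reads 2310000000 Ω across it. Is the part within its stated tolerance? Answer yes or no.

Red → 2 (first significant figure)
Red → 2 (second significant figure)
Violet → 7 (third significant figure)
Violet → ×10^7 multiplier
Brown → ±1% tolerance
227 × 10000000 = 2270000000 Ω
Allowed range: 2247300000 Ω to 2292700000 Ω.
2310000000 Ω lies outside that range.

no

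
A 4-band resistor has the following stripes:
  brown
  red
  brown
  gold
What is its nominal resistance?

120 Ω

Brown → 1 (first significant figure)
Red → 2 (second significant figure)
Brown → ×10 multiplier
12 × 10 = 120 Ω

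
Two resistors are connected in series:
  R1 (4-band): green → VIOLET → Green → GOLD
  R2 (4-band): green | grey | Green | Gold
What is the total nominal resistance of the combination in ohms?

R1: green, violet → 57; green ×10^5 → 5700000 Ω.
R2: green, grey → 58; green ×10^5 → 5800000 Ω.
Series: 5700000 + 5800000 = 11500000 Ω.

11500000 Ω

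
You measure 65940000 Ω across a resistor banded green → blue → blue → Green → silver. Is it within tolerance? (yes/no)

no

Green → 5 (first significant figure)
Blue → 6 (second significant figure)
Blue → 6 (third significant figure)
Green → ×10^5 multiplier
Silver → ±10% tolerance
566 × 100000 = 56600000 Ω
Allowed range: 50940000 Ω to 62260000 Ω.
65940000 Ω lies outside that range.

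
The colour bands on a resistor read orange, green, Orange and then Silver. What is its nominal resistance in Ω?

Orange → 3 (first significant figure)
Green → 5 (second significant figure)
Orange → ×10^3 multiplier
35 × 1000 = 35000 Ω

35000 Ω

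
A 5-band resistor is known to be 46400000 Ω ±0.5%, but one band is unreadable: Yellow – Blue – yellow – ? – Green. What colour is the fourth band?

46400000 Ω = 464 × 10^5.
The fourth band is the multiplier, 10^5, which is green.

green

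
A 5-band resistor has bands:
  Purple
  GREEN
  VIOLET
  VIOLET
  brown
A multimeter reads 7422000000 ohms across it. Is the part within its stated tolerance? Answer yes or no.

Violet → 7 (first significant figure)
Green → 5 (second significant figure)
Violet → 7 (third significant figure)
Violet → ×10^7 multiplier
Brown → ±1% tolerance
757 × 10000000 = 7570000000 Ω
Allowed range: 7494300000 Ω to 7645700000 Ω.
7422000000 ohms lies outside that range.

no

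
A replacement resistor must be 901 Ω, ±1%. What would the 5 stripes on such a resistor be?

901 Ω = 901 × 10^0.
9 → white
0 → black
1 → brown
Multiplier 10^0 → black.
±1% tolerance → brown.

white, black, brown, black, brown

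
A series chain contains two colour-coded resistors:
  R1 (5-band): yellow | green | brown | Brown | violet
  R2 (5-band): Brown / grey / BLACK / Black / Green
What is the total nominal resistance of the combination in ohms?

4690 Ω

R1: yellow, green, brown → 451; brown ×10 → 4510 Ω.
R2: brown, grey, black → 180; black ×1 → 180 Ω.
Series: 4510 + 180 = 4690 Ω.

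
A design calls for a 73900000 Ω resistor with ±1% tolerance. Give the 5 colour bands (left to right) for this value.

73900000 Ω = 739 × 10^5.
7 → violet
3 → orange
9 → white
Multiplier 10^5 → green.
±1% tolerance → brown.

violet, orange, white, green, brown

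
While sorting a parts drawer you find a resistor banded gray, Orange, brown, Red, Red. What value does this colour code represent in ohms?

Grey → 8 (first significant figure)
Orange → 3 (second significant figure)
Brown → 1 (third significant figure)
Red → ×10^2 multiplier
831 × 100 = 83100 Ω

83100 Ω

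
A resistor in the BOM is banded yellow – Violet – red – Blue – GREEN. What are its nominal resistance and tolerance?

472000000 Ω ±0.5%

Yellow → 4 (first significant figure)
Violet → 7 (second significant figure)
Red → 2 (third significant figure)
Blue → ×10^6 multiplier
Green → ±0.5% tolerance
472 × 1000000 = 472000000 Ω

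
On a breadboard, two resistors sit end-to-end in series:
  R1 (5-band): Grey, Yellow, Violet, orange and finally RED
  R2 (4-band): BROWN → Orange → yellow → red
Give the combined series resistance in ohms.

R1: grey, yellow, violet → 847; orange ×10^3 → 847000 Ω.
R2: brown, orange → 13; yellow ×10^4 → 130000 Ω.
Series: 847000 + 130000 = 977000 Ω.

977000 Ω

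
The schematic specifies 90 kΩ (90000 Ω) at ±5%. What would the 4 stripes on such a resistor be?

white, black, orange, gold

90000 Ω = 90 × 10^3.
9 → white
0 → black
Multiplier 10^3 → orange.
±5% tolerance → gold.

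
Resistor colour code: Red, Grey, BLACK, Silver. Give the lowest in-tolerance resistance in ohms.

25.2 Ω

Red → 2 (first significant figure)
Grey → 8 (second significant figure)
Black → ×1 multiplier
Silver → ±10% tolerance
28 × 1 = 28 Ω
Lowest = 28 × (1 − 10/100) = 25.2 Ω.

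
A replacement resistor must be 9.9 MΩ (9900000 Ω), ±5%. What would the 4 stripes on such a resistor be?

white, white, green, gold

9900000 Ω = 99 × 10^5.
9 → white
9 → white
Multiplier 10^5 → green.
±5% tolerance → gold.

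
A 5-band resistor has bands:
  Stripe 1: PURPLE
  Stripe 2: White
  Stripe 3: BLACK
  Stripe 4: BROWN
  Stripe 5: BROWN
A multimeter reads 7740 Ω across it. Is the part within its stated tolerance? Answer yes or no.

Violet → 7 (first significant figure)
White → 9 (second significant figure)
Black → 0 (third significant figure)
Brown → ×10 multiplier
Brown → ±1% tolerance
790 × 10 = 7900 Ω
Allowed range: 7821 Ω to 7979 Ω.
7740 Ω lies outside that range.

no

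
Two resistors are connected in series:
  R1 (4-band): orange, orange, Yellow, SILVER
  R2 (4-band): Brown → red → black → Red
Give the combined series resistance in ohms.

R1: orange, orange → 33; yellow ×10^4 → 330000 Ω.
R2: brown, red → 12; black ×1 → 12 Ω.
Series: 330000 + 12 = 330012 Ω.

330012 Ω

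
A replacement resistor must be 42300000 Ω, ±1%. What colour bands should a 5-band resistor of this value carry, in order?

yellow, red, orange, green, brown

42300000 Ω = 423 × 10^5.
4 → yellow
2 → red
3 → orange
Multiplier 10^5 → green.
±1% tolerance → brown.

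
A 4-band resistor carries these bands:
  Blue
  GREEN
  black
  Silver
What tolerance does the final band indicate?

The last band, silver, is the tolerance band.
Silver corresponds to ±10%.

±10%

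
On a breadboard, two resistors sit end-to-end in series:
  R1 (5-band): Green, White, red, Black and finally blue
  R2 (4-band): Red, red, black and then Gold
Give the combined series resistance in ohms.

614 Ω

R1: green, white, red → 592; black ×1 → 592 Ω.
R2: red, red → 22; black ×1 → 22 Ω.
Series: 592 + 22 = 614 Ω.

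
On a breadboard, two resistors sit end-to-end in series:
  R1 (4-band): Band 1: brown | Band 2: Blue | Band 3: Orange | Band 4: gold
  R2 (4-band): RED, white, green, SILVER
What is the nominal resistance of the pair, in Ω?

2916000 Ω

R1: brown, blue → 16; orange ×10^3 → 16000 Ω.
R2: red, white → 29; green ×10^5 → 2900000 Ω.
Series: 16000 + 2900000 = 2916000 Ω.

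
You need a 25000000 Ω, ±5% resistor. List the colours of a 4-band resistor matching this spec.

25000000 Ω = 25 × 10^6.
2 → red
5 → green
Multiplier 10^6 → blue.
±5% tolerance → gold.

red, green, blue, gold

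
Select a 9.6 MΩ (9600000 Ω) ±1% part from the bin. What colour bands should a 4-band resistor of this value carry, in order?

white, blue, green, brown

9600000 Ω = 96 × 10^5.
9 → white
6 → blue
Multiplier 10^5 → green.
±1% tolerance → brown.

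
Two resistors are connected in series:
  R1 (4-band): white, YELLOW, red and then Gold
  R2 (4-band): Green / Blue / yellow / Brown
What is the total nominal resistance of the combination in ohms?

569400 Ω

R1: white, yellow → 94; red ×10^2 → 9400 Ω.
R2: green, blue → 56; yellow ×10^4 → 560000 Ω.
Series: 9400 + 560000 = 569400 Ω.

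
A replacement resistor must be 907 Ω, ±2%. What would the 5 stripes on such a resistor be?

white, black, violet, black, red

907 Ω = 907 × 10^0.
9 → white
0 → black
7 → violet
Multiplier 10^0 → black.
±2% tolerance → red.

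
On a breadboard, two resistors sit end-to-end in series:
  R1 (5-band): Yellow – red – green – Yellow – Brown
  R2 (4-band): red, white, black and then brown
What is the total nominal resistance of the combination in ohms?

R1: yellow, red, green → 425; yellow ×10^4 → 4250000 Ω.
R2: red, white → 29; black ×1 → 29 Ω.
Series: 4250000 + 29 = 4250029 Ω.

4250029 Ω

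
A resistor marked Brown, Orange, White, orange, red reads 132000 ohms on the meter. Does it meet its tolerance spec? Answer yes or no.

Brown → 1 (first significant figure)
Orange → 3 (second significant figure)
White → 9 (third significant figure)
Orange → ×10^3 multiplier
Red → ±2% tolerance
139 × 1000 = 139000 Ω
Allowed range: 136220 Ω to 141780 Ω.
132000 ohms lies outside that range.

no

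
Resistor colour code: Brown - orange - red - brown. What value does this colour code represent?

Brown → 1 (first significant figure)
Orange → 3 (second significant figure)
Red → ×10^2 multiplier
13 × 100 = 1300 Ω

1300 Ω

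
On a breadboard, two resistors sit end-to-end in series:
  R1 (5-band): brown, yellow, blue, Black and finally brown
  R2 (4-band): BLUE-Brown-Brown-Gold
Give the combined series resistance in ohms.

R1: brown, yellow, blue → 146; black ×1 → 146 Ω.
R2: blue, brown → 61; brown ×10 → 610 Ω.
Series: 146 + 610 = 756 Ω.

756 Ω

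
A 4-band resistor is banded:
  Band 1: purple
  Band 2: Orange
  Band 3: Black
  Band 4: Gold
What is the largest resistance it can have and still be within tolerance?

Violet → 7 (first significant figure)
Orange → 3 (second significant figure)
Black → ×1 multiplier
Gold → ±5% tolerance
73 × 1 = 73 Ω
Largest = 73 × (1 + 5/100) = 76.65 Ω.

76.65 Ω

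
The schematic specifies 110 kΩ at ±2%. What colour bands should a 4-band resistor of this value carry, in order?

110000 Ω = 11 × 10^4.
1 → brown
1 → brown
Multiplier 10^4 → yellow.
±2% tolerance → red.

brown, brown, yellow, red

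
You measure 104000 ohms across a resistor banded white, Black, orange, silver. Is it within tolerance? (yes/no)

White → 9 (first significant figure)
Black → 0 (second significant figure)
Orange → ×10^3 multiplier
Silver → ±10% tolerance
90 × 1000 = 90000 Ω
Allowed range: 81000 Ω to 99000 Ω.
104000 ohms lies outside that range.

no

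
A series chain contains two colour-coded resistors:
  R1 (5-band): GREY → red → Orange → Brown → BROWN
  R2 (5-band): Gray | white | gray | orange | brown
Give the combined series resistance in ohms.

906230 Ω

R1: grey, red, orange → 823; brown ×10 → 8230 Ω.
R2: grey, white, grey → 898; orange ×10^3 → 898000 Ω.
Series: 8230 + 898000 = 906230 Ω.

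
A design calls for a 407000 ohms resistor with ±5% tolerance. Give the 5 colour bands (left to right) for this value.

yellow, black, violet, orange, gold

407000 Ω = 407 × 10^3.
4 → yellow
0 → black
7 → violet
Multiplier 10^3 → orange.
±5% tolerance → gold.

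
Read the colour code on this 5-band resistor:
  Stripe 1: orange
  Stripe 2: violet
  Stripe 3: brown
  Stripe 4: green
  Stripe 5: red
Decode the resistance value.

Orange → 3 (first significant figure)
Violet → 7 (second significant figure)
Brown → 1 (third significant figure)
Green → ×10^5 multiplier
371 × 100000 = 37100000 Ω

37100000 Ω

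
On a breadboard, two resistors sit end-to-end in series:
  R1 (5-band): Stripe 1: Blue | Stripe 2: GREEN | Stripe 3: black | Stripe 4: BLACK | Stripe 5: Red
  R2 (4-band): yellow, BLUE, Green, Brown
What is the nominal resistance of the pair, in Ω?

R1: blue, green, black → 650; black ×1 → 650 Ω.
R2: yellow, blue → 46; green ×10^5 → 4600000 Ω.
Series: 650 + 4600000 = 4600650 Ω.

4600650 Ω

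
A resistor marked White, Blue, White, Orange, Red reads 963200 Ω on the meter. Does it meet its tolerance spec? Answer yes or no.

White → 9 (first significant figure)
Blue → 6 (second significant figure)
White → 9 (third significant figure)
Orange → ×10^3 multiplier
Red → ±2% tolerance
969 × 1000 = 969000 Ω
Allowed range: 949620 Ω to 988380 Ω.
963200 Ω lies inside that range.

yes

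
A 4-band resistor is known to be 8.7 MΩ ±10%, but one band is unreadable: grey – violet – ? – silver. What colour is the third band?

8700000 Ω = 87 × 10^5.
The third band is the multiplier, 10^5, which is green.

green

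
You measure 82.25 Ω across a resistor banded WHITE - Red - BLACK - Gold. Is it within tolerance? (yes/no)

White → 9 (first significant figure)
Red → 2 (second significant figure)
Black → ×1 multiplier
Gold → ±5% tolerance
92 × 1 = 92 Ω
Allowed range: 87.4 Ω to 96.6 Ω.
82.25 Ω lies outside that range.

no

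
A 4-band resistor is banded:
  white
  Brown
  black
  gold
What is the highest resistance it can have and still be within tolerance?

95.55 Ω

White → 9 (first significant figure)
Brown → 1 (second significant figure)
Black → ×1 multiplier
Gold → ±5% tolerance
91 × 1 = 91 Ω
Highest = 91 × (1 + 5/100) = 95.55 Ω.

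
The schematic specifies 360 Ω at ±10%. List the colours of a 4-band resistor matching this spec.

orange, blue, brown, silver

360 Ω = 36 × 10^1.
3 → orange
6 → blue
Multiplier 10^1 → brown.
±10% tolerance → silver.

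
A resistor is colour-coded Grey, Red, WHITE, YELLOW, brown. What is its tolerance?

±1%

The last band, brown, is the tolerance band.
Brown corresponds to ±1%.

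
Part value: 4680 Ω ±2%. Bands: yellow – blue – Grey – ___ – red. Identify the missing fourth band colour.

4680 Ω = 468 × 10^1.
The fourth band is the multiplier, 10^1, which is brown.

brown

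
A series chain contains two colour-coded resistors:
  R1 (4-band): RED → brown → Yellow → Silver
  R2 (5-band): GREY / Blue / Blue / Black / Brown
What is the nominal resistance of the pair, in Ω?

R1: red, brown → 21; yellow ×10^4 → 210000 Ω.
R2: grey, blue, blue → 866; black ×1 → 866 Ω.
Series: 210000 + 866 = 210866 Ω.

210866 Ω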